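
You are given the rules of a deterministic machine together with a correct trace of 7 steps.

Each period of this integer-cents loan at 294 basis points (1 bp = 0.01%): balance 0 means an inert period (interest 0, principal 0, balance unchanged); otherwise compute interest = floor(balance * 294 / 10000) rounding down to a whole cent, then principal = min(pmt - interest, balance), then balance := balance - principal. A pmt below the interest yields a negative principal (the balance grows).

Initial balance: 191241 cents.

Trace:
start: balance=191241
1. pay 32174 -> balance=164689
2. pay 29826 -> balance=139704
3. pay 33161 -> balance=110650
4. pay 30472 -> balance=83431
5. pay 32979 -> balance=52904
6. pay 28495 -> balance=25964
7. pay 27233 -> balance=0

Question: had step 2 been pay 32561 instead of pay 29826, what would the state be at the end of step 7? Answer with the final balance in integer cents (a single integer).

0

(re-executing from step 2 with the substitution; state before step 2: balance=164689)
2. pay 32561 -> balance=136969
3. pay 33161 -> balance=107834
4. pay 30472 -> balance=80532
5. pay 32979 -> balance=49920
6. pay 28495 -> balance=22892
7. pay 27233 -> balance=0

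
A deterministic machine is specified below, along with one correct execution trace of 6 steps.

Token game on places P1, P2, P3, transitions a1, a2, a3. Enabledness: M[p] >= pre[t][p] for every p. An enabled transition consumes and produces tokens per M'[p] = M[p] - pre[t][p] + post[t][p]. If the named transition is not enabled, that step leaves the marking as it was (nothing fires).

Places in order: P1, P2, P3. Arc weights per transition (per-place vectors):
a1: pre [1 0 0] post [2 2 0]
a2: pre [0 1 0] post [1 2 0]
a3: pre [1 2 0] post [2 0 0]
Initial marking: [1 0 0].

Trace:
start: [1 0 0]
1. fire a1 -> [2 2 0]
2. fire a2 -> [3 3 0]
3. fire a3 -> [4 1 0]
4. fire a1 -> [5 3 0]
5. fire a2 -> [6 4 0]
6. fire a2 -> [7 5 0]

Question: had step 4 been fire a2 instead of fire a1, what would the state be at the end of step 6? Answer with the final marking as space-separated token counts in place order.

7 4 0

(re-executing from step 4 with the substitution; state before step 4: [4 1 0])
4. fire a2 -> [5 2 0]
5. fire a2 -> [6 3 0]
6. fire a2 -> [7 4 0]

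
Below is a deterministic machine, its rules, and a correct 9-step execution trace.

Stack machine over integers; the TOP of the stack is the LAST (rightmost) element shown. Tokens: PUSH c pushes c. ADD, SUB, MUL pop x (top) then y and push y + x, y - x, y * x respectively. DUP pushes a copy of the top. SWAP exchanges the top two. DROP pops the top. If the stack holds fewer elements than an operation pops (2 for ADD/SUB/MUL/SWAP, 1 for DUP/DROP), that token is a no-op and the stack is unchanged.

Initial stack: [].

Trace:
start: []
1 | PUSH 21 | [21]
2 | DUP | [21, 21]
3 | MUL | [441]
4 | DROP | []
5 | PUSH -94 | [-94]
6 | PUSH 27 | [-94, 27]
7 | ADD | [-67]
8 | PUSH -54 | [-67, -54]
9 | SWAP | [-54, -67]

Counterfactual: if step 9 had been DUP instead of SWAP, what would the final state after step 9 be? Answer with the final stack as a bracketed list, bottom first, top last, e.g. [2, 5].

(re-executing from step 9 with the substitution; state before step 9: [-67, -54])
9 | DUP | [-67, -54, -54]

[-67, -54, -54]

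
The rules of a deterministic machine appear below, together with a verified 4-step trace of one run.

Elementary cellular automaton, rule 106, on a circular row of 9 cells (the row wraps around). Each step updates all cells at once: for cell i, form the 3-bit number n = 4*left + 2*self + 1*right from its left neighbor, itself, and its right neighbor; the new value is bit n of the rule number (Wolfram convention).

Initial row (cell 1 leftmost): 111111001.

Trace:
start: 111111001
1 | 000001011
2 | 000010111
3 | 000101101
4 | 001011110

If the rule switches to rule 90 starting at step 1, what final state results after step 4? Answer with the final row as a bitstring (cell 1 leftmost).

010100000

(re-executing steps 1..4 under rule 90; state before step 1: 111111001)
1 | 000001111
2 | 100011001
3 | 110111111
4 | 010100000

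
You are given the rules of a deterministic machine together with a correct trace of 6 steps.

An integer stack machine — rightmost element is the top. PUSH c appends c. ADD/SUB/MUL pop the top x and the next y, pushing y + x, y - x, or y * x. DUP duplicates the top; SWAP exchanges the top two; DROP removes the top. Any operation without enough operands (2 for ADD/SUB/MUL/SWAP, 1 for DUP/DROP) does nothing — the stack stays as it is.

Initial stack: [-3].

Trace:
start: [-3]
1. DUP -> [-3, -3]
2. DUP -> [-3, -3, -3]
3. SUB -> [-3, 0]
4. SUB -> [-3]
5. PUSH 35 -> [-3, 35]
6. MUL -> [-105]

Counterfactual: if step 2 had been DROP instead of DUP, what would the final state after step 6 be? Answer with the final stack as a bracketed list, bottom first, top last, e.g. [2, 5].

(re-executing from step 2 with the substitution; state before step 2: [-3, -3])
2. DROP -> [-3]
3. SUB -> [-3]
4. SUB -> [-3]
5. PUSH 35 -> [-3, 35]
6. MUL -> [-105]

[-105]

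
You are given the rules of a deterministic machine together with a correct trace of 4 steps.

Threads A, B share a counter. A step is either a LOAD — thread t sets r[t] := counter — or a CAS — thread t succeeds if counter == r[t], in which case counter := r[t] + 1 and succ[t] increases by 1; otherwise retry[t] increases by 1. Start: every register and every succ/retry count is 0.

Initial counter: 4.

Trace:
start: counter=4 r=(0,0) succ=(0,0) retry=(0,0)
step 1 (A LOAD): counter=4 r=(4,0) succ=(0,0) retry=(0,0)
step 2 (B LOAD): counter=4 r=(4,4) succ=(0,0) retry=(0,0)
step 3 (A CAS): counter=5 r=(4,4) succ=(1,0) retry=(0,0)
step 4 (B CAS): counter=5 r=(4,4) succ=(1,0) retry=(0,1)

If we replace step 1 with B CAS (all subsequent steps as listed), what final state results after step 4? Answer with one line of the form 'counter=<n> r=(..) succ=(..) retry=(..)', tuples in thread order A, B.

counter=5 r=(0,4) succ=(0,1) retry=(1,1)

(re-executing from step 1 with the substitution; state before step 1: counter=4 r=(0,0) succ=(0,0) retry=(0,0))
step 1 (B CAS): counter=4 r=(0,0) succ=(0,0) retry=(0,1)
step 2 (B LOAD): counter=4 r=(0,4) succ=(0,0) retry=(0,1)
step 3 (A CAS): counter=4 r=(0,4) succ=(0,0) retry=(1,1)
step 4 (B CAS): counter=5 r=(0,4) succ=(0,1) retry=(1,1)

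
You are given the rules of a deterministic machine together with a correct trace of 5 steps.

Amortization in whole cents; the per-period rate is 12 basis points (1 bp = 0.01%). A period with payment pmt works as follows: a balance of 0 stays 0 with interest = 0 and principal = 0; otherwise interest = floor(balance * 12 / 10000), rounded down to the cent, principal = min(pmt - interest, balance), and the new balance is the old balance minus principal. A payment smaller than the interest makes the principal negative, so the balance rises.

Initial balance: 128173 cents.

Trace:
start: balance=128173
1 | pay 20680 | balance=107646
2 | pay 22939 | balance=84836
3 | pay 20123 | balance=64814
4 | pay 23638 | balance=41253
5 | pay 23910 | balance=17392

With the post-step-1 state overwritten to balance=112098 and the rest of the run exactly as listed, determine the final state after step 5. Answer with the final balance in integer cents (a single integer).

state after step 1 := balance=112098
2 | pay 22939 | balance=89293
3 | pay 20123 | balance=69277
4 | pay 23638 | balance=45722
5 | pay 23910 | balance=21866

21866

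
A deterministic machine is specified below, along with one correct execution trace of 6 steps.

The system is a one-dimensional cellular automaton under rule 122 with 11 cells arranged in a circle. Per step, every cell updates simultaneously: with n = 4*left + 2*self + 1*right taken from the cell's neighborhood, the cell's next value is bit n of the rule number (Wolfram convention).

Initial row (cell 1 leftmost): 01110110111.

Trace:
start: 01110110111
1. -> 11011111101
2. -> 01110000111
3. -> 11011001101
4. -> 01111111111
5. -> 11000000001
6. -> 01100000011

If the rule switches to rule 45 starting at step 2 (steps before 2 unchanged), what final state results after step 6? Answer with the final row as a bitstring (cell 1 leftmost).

(re-executing steps 2..6 under rule 45; state before step 2: 11011111101)
2. -> 00110000011
3. -> 00100111010
4. -> 10100100110
5. -> 11100100101
6. -> 00000100111

00000100111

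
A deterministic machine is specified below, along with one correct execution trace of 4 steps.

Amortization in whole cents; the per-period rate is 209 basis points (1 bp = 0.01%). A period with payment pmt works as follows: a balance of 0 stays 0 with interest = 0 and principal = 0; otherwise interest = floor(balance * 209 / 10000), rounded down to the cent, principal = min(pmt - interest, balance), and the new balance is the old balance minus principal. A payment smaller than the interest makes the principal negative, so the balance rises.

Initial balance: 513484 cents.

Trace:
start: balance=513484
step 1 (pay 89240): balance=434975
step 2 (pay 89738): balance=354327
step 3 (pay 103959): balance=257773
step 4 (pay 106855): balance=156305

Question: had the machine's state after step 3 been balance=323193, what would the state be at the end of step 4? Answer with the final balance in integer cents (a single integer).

state after step 3 := balance=323193
step 4 (pay 106855): balance=223092

223092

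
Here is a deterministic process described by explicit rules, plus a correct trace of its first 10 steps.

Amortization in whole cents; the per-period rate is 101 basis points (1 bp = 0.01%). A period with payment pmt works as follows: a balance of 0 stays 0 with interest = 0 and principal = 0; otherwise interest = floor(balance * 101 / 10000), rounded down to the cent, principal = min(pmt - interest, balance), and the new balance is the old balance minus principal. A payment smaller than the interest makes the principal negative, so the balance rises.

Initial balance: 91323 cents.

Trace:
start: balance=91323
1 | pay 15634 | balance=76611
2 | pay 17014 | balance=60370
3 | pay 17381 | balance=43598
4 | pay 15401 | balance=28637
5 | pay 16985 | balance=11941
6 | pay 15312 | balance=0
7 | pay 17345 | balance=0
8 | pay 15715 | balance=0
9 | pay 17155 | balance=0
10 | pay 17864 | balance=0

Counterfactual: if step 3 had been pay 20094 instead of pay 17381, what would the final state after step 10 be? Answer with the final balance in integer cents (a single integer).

0

(re-executing from step 3 with the substitution; state before step 3: balance=60370)
3 | pay 20094 | balance=40885
4 | pay 15401 | balance=25896
5 | pay 16985 | balance=9172
6 | pay 15312 | balance=0
7 | pay 17345 | balance=0
8 | pay 15715 | balance=0
9 | pay 17155 | balance=0
10 | pay 17864 | balance=0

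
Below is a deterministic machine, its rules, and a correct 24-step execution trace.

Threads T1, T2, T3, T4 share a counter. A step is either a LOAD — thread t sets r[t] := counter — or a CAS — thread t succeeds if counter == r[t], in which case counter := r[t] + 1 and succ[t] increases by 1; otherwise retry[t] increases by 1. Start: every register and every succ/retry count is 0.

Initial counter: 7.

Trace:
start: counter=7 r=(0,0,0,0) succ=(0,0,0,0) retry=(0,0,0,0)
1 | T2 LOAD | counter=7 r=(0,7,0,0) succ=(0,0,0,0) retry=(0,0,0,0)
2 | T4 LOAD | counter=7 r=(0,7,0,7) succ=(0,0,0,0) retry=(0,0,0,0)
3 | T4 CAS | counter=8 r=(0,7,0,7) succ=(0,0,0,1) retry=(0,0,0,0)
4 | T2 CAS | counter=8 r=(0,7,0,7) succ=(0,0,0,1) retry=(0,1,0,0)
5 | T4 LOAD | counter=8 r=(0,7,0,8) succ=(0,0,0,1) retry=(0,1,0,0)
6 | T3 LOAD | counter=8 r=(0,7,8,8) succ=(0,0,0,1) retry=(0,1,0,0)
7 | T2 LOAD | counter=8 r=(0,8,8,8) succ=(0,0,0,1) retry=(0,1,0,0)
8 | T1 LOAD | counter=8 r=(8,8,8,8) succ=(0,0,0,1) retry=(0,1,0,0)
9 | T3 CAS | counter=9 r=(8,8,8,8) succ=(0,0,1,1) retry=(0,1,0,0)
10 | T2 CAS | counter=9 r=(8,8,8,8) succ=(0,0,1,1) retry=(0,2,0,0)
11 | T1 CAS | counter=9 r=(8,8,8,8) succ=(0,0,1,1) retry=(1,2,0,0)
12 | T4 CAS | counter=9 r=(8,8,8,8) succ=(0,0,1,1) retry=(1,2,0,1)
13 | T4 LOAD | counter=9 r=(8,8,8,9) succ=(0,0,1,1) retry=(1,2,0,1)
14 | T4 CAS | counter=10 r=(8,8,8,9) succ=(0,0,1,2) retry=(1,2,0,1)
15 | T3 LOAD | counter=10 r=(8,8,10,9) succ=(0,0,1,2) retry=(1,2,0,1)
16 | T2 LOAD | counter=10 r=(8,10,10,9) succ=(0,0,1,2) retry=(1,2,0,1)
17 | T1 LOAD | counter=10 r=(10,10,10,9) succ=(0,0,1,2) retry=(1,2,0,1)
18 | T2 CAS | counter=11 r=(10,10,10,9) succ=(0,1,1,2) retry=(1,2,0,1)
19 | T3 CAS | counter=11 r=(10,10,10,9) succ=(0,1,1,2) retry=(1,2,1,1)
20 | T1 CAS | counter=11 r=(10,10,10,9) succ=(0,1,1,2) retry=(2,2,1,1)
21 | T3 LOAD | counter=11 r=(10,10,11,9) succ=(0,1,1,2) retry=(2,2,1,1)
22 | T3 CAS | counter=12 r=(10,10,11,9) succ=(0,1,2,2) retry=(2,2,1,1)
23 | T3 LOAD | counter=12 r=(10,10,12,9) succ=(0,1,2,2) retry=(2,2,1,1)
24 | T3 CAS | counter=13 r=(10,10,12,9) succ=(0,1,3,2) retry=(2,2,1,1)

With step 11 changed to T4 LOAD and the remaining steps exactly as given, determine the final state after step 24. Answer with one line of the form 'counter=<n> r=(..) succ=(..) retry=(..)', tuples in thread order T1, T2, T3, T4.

(re-executing from step 11 with the substitution; state before step 11: counter=9 r=(8,8,8,8) succ=(0,0,1,1) retry=(0,2,0,0))
11 | T4 LOAD | counter=9 r=(8,8,8,9) succ=(0,0,1,1) retry=(0,2,0,0)
12 | T4 CAS | counter=10 r=(8,8,8,9) succ=(0,0,1,2) retry=(0,2,0,0)
13 | T4 LOAD | counter=10 r=(8,8,8,10) succ=(0,0,1,2) retry=(0,2,0,0)
14 | T4 CAS | counter=11 r=(8,8,8,10) succ=(0,0,1,3) retry=(0,2,0,0)
15 | T3 LOAD | counter=11 r=(8,8,11,10) succ=(0,0,1,3) retry=(0,2,0,0)
16 | T2 LOAD | counter=11 r=(8,11,11,10) succ=(0,0,1,3) retry=(0,2,0,0)
17 | T1 LOAD | counter=11 r=(11,11,11,10) succ=(0,0,1,3) retry=(0,2,0,0)
18 | T2 CAS | counter=12 r=(11,11,11,10) succ=(0,1,1,3) retry=(0,2,0,0)
19 | T3 CAS | counter=12 r=(11,11,11,10) succ=(0,1,1,3) retry=(0,2,1,0)
20 | T1 CAS | counter=12 r=(11,11,11,10) succ=(0,1,1,3) retry=(1,2,1,0)
21 | T3 LOAD | counter=12 r=(11,11,12,10) succ=(0,1,1,3) retry=(1,2,1,0)
22 | T3 CAS | counter=13 r=(11,11,12,10) succ=(0,1,2,3) retry=(1,2,1,0)
23 | T3 LOAD | counter=13 r=(11,11,13,10) succ=(0,1,2,3) retry=(1,2,1,0)
24 | T3 CAS | counter=14 r=(11,11,13,10) succ=(0,1,3,3) retry=(1,2,1,0)

counter=14 r=(11,11,13,10) succ=(0,1,3,3) retry=(1,2,1,0)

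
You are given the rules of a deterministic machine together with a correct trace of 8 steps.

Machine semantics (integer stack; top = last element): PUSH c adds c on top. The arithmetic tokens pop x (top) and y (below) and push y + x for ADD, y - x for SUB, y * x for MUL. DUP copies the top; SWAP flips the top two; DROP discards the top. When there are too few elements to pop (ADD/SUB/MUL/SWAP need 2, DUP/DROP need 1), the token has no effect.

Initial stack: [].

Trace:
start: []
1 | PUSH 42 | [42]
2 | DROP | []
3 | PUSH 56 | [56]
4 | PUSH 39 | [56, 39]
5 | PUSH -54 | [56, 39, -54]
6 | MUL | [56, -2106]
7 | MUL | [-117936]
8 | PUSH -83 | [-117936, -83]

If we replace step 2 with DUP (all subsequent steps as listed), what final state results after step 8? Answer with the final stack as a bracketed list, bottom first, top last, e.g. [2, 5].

(re-executing from step 2 with the substitution; state before step 2: [42])
2 | DUP | [42, 42]
3 | PUSH 56 | [42, 42, 56]
4 | PUSH 39 | [42, 42, 56, 39]
5 | PUSH -54 | [42, 42, 56, 39, -54]
6 | MUL | [42, 42, 56, -2106]
7 | MUL | [42, 42, -117936]
8 | PUSH -83 | [42, 42, -117936, -83]

[42, 42, -117936, -83]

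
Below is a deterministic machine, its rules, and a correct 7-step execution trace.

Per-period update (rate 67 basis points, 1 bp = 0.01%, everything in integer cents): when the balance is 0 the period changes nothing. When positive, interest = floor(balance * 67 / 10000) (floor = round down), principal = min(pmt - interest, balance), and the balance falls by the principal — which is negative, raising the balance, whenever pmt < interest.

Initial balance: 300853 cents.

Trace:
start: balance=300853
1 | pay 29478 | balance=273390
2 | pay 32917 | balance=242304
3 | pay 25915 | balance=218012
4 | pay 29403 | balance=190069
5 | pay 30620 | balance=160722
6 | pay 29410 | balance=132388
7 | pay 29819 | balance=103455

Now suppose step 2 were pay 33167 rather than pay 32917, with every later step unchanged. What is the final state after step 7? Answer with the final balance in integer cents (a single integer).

(re-executing from step 2 with the substitution; state before step 2: balance=273390)
2 | pay 33167 | balance=242054
3 | pay 25915 | balance=217760
4 | pay 29403 | balance=189815
5 | pay 30620 | balance=160466
6 | pay 29410 | balance=132131
7 | pay 29819 | balance=103197

103197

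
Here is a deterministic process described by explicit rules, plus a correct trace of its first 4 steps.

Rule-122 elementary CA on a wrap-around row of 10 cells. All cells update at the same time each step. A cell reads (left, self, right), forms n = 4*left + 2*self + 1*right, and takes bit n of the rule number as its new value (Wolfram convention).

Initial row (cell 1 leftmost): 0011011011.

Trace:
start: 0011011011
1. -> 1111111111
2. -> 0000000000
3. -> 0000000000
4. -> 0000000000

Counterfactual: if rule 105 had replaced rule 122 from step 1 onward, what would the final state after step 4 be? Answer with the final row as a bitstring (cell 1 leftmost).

1110100101

(re-executing steps 1..4 under rule 105; state before step 1: 0011011011)
1. -> 0011111111
2. -> 0010000001
3. -> 0000111100
4. -> 1110100101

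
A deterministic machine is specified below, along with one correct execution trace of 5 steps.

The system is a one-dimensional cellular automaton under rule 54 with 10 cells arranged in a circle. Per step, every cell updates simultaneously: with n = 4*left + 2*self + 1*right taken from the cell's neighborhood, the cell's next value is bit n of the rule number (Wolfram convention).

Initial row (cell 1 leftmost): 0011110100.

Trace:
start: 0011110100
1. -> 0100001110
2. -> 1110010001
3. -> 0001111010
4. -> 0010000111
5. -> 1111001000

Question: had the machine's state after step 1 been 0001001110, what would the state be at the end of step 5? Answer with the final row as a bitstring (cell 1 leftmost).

state after step 1 := 0001001110
2. -> 0011110001
3. -> 1100001011
4. -> 0010011100
5. -> 0111100010

0111100010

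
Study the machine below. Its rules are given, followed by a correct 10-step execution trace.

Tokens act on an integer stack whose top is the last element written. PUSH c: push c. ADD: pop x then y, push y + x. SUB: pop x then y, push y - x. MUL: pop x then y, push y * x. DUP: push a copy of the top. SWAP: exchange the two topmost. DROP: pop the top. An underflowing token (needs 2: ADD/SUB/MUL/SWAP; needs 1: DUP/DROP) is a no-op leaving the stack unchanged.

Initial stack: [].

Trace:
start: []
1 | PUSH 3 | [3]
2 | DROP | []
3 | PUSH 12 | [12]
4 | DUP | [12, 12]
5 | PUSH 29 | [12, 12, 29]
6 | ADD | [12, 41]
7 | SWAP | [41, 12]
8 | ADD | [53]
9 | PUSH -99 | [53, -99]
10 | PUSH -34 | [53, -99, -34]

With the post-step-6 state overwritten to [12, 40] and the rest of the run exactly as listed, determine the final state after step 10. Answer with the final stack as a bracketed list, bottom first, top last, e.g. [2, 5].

state after step 6 := [12, 40]
7 | SWAP | [40, 12]
8 | ADD | [52]
9 | PUSH -99 | [52, -99]
10 | PUSH -34 | [52, -99, -34]

[52, -99, -34]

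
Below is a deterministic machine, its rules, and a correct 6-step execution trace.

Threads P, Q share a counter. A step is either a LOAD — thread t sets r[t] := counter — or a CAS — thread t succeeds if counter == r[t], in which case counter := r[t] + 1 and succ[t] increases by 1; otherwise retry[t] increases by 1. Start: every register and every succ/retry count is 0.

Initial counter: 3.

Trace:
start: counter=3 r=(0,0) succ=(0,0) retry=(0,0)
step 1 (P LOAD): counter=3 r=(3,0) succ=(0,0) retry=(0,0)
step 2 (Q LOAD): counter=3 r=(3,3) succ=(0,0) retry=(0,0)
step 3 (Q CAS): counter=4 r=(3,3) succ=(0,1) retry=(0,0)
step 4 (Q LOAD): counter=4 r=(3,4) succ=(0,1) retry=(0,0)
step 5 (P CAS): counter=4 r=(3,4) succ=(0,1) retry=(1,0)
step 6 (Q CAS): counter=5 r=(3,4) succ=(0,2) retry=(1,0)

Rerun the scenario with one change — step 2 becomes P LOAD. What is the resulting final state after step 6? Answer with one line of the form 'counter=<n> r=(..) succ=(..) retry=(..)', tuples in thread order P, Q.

counter=4 r=(3,3) succ=(1,0) retry=(0,2)

(re-executing from step 2 with the substitution; state before step 2: counter=3 r=(3,0) succ=(0,0) retry=(0,0))
step 2 (P LOAD): counter=3 r=(3,0) succ=(0,0) retry=(0,0)
step 3 (Q CAS): counter=3 r=(3,0) succ=(0,0) retry=(0,1)
step 4 (Q LOAD): counter=3 r=(3,3) succ=(0,0) retry=(0,1)
step 5 (P CAS): counter=4 r=(3,3) succ=(1,0) retry=(0,1)
step 6 (Q CAS): counter=4 r=(3,3) succ=(1,0) retry=(0,2)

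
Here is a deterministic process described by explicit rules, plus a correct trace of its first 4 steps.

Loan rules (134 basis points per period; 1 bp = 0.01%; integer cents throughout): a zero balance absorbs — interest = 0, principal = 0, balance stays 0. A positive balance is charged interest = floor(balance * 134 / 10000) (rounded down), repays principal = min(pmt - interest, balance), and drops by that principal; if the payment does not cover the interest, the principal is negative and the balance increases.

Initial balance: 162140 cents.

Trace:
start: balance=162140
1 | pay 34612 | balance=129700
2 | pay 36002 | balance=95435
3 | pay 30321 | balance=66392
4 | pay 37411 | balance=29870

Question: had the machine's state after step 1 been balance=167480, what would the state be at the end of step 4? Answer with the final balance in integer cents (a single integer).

state after step 1 := balance=167480
2 | pay 36002 | balance=133722
3 | pay 30321 | balance=105192
4 | pay 37411 | balance=69190

69190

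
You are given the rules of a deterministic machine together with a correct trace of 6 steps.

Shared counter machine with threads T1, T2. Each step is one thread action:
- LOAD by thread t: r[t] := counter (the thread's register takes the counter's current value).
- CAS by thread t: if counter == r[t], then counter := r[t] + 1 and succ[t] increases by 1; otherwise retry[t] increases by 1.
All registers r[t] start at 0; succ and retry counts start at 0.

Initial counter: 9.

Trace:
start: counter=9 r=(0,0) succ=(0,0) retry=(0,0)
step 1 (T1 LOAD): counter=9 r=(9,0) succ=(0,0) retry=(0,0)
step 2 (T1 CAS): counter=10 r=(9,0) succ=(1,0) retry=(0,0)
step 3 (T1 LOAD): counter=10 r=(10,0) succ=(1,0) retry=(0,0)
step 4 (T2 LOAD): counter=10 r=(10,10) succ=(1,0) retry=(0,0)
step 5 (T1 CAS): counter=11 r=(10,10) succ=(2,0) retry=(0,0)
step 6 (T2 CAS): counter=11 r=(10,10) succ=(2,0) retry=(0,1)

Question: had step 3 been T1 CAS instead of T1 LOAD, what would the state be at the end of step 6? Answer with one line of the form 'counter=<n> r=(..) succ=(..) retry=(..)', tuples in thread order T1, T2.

counter=11 r=(9,10) succ=(1,1) retry=(2,0)

(re-executing from step 3 with the substitution; state before step 3: counter=10 r=(9,0) succ=(1,0) retry=(0,0))
step 3 (T1 CAS): counter=10 r=(9,0) succ=(1,0) retry=(1,0)
step 4 (T2 LOAD): counter=10 r=(9,10) succ=(1,0) retry=(1,0)
step 5 (T1 CAS): counter=10 r=(9,10) succ=(1,0) retry=(2,0)
step 6 (T2 CAS): counter=11 r=(9,10) succ=(1,1) retry=(2,0)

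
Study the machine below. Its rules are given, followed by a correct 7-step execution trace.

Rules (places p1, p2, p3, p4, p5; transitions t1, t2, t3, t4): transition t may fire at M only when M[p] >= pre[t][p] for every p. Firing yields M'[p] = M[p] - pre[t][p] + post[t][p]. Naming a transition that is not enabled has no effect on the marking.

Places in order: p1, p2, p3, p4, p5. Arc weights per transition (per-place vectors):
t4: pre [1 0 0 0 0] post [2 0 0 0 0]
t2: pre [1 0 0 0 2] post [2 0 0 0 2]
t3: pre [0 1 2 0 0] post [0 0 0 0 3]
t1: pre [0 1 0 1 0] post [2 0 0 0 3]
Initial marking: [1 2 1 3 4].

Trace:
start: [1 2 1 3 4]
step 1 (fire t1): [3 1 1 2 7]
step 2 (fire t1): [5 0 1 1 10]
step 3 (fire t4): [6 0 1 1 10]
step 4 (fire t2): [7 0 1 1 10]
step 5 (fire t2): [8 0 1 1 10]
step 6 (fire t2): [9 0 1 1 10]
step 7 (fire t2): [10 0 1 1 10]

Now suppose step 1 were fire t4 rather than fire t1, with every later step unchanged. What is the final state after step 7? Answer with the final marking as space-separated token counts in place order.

(re-executing from step 1 with the substitution; state before step 1: [1 2 1 3 4])
step 1 (fire t4): [2 2 1 3 4]
step 2 (fire t1): [4 1 1 2 7]
step 3 (fire t4): [5 1 1 2 7]
step 4 (fire t2): [6 1 1 2 7]
step 5 (fire t2): [7 1 1 2 7]
step 6 (fire t2): [8 1 1 2 7]
step 7 (fire t2): [9 1 1 2 7]

9 1 1 2 7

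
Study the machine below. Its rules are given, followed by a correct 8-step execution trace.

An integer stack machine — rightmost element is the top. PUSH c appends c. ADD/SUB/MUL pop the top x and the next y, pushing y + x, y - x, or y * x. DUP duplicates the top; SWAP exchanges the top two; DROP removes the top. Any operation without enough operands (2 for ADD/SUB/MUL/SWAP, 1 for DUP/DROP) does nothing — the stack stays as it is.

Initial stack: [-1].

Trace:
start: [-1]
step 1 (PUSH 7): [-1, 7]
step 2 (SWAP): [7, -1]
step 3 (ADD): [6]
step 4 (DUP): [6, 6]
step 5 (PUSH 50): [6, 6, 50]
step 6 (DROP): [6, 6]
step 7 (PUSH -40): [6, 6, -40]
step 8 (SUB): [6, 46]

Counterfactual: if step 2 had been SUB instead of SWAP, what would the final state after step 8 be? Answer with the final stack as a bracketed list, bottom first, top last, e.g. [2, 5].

(re-executing from step 2 with the substitution; state before step 2: [-1, 7])
step 2 (SUB): [-8]
step 3 (ADD): [-8]
step 4 (DUP): [-8, -8]
step 5 (PUSH 50): [-8, -8, 50]
step 6 (DROP): [-8, -8]
step 7 (PUSH -40): [-8, -8, -40]
step 8 (SUB): [-8, 32]

[-8, 32]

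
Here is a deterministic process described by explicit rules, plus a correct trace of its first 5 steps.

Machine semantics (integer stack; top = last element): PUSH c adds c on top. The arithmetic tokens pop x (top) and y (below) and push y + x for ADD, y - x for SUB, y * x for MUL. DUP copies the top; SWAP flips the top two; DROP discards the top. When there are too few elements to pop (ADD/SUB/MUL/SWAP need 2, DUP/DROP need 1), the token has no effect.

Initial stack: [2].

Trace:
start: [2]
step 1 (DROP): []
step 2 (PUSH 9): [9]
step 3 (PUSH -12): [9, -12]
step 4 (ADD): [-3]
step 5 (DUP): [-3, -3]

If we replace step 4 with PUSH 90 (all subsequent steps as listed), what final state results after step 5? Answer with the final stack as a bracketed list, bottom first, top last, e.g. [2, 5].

(re-executing from step 4 with the substitution; state before step 4: [9, -12])
step 4 (PUSH 90): [9, -12, 90]
step 5 (DUP): [9, -12, 90, 90]

[9, -12, 90, 90]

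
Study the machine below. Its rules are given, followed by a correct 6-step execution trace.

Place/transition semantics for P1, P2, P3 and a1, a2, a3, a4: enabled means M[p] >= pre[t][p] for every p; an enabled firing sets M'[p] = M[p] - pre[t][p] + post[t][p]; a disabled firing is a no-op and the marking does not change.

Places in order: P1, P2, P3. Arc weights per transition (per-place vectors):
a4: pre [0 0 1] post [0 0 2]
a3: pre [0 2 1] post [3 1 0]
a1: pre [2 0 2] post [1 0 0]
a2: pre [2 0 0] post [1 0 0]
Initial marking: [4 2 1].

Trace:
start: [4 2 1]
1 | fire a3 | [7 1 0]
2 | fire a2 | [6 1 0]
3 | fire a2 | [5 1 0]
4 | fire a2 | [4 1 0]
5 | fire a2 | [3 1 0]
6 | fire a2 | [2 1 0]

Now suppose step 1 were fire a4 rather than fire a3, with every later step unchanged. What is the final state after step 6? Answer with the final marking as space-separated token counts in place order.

(re-executing from step 1 with the substitution; state before step 1: [4 2 1])
1 | fire a4 | [4 2 2]
2 | fire a2 | [3 2 2]
3 | fire a2 | [2 2 2]
4 | fire a2 | [1 2 2]
5 | fire a2 | [1 2 2]
6 | fire a2 | [1 2 2]

1 2 2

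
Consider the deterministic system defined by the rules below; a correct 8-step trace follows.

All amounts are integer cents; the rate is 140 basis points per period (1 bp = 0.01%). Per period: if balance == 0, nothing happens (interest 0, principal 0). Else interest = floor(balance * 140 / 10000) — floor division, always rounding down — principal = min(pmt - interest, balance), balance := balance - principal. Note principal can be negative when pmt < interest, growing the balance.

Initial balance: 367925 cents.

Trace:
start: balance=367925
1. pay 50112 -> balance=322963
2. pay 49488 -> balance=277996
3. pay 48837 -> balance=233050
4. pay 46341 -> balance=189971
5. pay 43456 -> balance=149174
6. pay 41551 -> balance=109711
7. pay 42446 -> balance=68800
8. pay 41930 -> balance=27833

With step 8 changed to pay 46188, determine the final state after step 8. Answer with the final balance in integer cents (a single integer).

23575

(re-executing from step 8 with the substitution; state before step 8: balance=68800)
8. pay 46188 -> balance=23575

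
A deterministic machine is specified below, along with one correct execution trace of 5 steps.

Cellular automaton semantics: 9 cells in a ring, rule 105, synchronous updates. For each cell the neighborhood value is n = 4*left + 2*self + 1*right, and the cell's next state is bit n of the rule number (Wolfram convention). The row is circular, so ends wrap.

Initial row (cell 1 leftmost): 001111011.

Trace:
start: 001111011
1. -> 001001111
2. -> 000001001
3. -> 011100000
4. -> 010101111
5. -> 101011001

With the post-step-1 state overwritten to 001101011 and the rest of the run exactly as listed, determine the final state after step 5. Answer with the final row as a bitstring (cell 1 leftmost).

state after step 1 := 001101011
2. -> 001110111
3. -> 001011101
4. -> 000110110
5. -> 110111110

110111110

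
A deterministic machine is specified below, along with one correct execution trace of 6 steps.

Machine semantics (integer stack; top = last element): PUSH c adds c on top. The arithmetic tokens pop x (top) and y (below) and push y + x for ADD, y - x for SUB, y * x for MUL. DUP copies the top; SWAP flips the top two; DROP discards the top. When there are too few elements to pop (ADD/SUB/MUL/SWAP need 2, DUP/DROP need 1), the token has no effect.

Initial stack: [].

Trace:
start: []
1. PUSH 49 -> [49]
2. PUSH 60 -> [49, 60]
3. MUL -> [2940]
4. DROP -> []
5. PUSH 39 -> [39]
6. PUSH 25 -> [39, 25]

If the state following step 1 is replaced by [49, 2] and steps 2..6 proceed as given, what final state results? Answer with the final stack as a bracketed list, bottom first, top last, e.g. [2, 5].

state after step 1 := [49, 2]
2. PUSH 60 -> [49, 2, 60]
3. MUL -> [49, 120]
4. DROP -> [49]
5. PUSH 39 -> [49, 39]
6. PUSH 25 -> [49, 39, 25]

[49, 39, 25]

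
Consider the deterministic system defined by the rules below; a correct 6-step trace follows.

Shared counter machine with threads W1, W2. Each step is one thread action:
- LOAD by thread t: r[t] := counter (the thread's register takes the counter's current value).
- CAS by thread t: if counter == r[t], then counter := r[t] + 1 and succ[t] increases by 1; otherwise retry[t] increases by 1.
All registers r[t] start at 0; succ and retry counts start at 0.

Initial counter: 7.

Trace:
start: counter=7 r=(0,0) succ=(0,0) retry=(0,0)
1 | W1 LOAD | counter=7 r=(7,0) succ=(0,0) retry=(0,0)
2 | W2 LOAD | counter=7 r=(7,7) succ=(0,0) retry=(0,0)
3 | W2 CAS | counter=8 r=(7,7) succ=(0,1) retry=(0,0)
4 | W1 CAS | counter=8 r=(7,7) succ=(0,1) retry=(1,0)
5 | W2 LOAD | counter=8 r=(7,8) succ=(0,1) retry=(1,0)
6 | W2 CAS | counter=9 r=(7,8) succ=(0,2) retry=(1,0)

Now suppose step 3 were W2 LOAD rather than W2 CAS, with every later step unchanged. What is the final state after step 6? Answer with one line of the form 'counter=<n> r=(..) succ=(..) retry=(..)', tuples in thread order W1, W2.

counter=9 r=(7,8) succ=(1,1) retry=(0,0)

(re-executing from step 3 with the substitution; state before step 3: counter=7 r=(7,7) succ=(0,0) retry=(0,0))
3 | W2 LOAD | counter=7 r=(7,7) succ=(0,0) retry=(0,0)
4 | W1 CAS | counter=8 r=(7,7) succ=(1,0) retry=(0,0)
5 | W2 LOAD | counter=8 r=(7,8) succ=(1,0) retry=(0,0)
6 | W2 CAS | counter=9 r=(7,8) succ=(1,1) retry=(0,0)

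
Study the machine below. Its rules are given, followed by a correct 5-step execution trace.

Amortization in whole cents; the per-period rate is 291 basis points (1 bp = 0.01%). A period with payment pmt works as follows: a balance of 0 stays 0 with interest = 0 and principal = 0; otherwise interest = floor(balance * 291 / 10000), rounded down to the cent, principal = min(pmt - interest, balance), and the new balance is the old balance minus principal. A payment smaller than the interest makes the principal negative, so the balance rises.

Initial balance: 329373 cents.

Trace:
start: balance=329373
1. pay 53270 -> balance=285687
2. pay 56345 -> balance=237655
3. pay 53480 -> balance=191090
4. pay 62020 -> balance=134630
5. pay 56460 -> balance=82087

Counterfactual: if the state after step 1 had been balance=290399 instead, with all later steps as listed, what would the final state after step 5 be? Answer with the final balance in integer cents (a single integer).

state after step 1 := balance=290399
2. pay 56345 -> balance=242504
3. pay 53480 -> balance=196080
4. pay 62020 -> balance=139765
5. pay 56460 -> balance=87372

87372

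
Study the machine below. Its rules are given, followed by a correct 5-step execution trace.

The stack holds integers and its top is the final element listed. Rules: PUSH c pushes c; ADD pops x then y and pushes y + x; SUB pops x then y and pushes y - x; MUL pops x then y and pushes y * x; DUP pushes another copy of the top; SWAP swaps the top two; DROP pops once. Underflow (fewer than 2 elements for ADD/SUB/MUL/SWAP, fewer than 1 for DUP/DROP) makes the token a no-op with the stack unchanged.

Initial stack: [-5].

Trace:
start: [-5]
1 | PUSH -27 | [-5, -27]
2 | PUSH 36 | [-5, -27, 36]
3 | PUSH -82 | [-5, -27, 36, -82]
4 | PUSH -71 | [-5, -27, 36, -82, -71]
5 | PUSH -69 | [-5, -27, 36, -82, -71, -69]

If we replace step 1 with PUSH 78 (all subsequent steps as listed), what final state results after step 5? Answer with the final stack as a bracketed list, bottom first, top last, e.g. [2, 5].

[-5, 78, 36, -82, -71, -69]

(re-executing from step 1 with the substitution; state before step 1: [-5])
1 | PUSH 78 | [-5, 78]
2 | PUSH 36 | [-5, 78, 36]
3 | PUSH -82 | [-5, 78, 36, -82]
4 | PUSH -71 | [-5, 78, 36, -82, -71]
5 | PUSH -69 | [-5, 78, 36, -82, -71, -69]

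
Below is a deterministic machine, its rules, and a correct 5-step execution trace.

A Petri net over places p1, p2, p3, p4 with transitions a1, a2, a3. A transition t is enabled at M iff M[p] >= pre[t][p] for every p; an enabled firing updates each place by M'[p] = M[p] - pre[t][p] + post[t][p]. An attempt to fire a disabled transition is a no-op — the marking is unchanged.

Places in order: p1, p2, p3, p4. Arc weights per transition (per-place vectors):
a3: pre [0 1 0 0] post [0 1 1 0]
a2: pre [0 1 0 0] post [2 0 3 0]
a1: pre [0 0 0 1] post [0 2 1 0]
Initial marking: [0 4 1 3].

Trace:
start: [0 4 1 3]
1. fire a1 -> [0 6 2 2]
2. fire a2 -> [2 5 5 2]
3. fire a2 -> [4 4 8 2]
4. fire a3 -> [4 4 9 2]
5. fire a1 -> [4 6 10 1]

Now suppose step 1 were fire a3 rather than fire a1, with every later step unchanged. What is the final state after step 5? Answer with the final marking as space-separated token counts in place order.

4 4 10 2

(re-executing from step 1 with the substitution; state before step 1: [0 4 1 3])
1. fire a3 -> [0 4 2 3]
2. fire a2 -> [2 3 5 3]
3. fire a2 -> [4 2 8 3]
4. fire a3 -> [4 2 9 3]
5. fire a1 -> [4 4 10 2]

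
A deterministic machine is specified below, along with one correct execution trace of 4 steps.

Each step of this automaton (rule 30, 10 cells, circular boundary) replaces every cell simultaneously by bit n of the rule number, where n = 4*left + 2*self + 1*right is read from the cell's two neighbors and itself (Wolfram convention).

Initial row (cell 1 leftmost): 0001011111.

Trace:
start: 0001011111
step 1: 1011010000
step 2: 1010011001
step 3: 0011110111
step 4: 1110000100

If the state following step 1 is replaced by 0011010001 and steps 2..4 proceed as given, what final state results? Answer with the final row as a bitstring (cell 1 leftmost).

0011001111

state after step 1 := 0011010001
step 2: 1110011011
step 3: 0001110010
step 4: 0011001111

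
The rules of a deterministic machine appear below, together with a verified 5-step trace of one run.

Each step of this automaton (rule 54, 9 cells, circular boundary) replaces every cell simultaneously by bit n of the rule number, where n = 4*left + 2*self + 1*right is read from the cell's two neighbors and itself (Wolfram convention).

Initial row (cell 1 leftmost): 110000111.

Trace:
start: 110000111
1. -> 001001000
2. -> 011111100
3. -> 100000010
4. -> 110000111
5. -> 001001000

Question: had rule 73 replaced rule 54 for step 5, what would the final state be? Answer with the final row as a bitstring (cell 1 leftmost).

010110100

(re-executing step 5 under rule 73; state before step 5: 110000111)
5. -> 010110100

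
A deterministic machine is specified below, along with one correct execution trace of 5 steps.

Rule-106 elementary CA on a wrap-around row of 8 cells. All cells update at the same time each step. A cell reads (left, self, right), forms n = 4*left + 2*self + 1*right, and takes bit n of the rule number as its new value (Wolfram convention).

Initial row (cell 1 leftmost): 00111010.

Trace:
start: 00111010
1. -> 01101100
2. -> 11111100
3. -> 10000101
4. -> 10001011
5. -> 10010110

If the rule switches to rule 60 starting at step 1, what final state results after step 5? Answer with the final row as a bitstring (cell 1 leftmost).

(re-executing steps 1..5 under rule 60; state before step 1: 00111010)
1. -> 00100111
2. -> 10110100
3. -> 11101110
4. -> 10011001
5. -> 01010101

01010101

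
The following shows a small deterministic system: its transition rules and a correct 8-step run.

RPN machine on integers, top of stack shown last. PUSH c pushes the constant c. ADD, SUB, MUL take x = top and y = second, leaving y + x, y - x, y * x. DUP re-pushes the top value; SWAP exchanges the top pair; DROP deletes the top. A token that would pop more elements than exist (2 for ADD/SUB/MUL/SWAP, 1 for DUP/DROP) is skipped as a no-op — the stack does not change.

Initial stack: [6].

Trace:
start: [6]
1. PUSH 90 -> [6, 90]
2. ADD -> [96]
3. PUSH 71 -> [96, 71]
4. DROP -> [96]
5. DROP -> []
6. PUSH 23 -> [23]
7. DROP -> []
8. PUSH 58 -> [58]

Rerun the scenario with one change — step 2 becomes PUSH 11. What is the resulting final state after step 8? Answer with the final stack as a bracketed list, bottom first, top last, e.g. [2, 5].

(re-executing from step 2 with the substitution; state before step 2: [6, 90])
2. PUSH 11 -> [6, 90, 11]
3. PUSH 71 -> [6, 90, 11, 71]
4. DROP -> [6, 90, 11]
5. DROP -> [6, 90]
6. PUSH 23 -> [6, 90, 23]
7. DROP -> [6, 90]
8. PUSH 58 -> [6, 90, 58]

[6, 90, 58]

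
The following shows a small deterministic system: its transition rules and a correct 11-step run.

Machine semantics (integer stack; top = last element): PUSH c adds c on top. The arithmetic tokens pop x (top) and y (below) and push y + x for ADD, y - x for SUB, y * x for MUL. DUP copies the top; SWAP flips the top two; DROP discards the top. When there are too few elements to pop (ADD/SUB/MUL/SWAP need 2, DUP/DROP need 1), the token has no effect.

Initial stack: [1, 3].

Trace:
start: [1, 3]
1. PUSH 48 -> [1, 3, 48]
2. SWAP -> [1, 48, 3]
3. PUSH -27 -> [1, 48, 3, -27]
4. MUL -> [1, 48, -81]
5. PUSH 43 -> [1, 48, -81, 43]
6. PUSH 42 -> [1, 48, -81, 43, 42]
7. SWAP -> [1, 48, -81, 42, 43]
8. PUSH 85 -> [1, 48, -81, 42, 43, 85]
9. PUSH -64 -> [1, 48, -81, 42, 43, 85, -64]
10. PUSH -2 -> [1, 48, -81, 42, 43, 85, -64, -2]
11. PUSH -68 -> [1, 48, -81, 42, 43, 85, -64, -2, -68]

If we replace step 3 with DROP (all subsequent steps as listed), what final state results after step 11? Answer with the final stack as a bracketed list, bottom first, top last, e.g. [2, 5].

(re-executing from step 3 with the substitution; state before step 3: [1, 48, 3])
3. DROP -> [1, 48]
4. MUL -> [48]
5. PUSH 43 -> [48, 43]
6. PUSH 42 -> [48, 43, 42]
7. SWAP -> [48, 42, 43]
8. PUSH 85 -> [48, 42, 43, 85]
9. PUSH -64 -> [48, 42, 43, 85, -64]
10. PUSH -2 -> [48, 42, 43, 85, -64, -2]
11. PUSH -68 -> [48, 42, 43, 85, -64, -2, -68]

[48, 42, 43, 85, -64, -2, -68]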